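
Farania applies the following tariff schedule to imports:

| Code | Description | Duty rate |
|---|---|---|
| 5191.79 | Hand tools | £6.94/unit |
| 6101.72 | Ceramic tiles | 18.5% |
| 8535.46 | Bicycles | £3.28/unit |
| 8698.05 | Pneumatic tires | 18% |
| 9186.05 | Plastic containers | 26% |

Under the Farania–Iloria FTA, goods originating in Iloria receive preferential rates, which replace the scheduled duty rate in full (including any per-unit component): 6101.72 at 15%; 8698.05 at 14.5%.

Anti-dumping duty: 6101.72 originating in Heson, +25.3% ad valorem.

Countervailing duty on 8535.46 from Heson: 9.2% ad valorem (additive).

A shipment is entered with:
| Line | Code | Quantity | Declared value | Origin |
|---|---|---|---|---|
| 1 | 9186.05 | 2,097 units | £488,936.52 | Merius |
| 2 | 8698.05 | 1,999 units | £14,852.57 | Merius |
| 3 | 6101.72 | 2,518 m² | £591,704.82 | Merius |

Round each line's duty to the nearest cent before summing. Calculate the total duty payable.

£239,262.35

Line 1 (9186.05, Merius, 2,097 units, £488,936.52):
Base rate for 9186.05 is 26%.
Duty = £488,936.52 × 26% = £127,123.50.
Line 2 (8698.05, Merius, 1,999 units, £14,852.57):
Base rate for 8698.05 is 18%.
8698.05 has an FTA preferential rate, but origin Merius is not Iloria; base rate stands.
Duty = £14,852.57 × 18% = £2,673.46.
Line 3 (6101.72, Merius, 2,518 m², £591,704.82):
Base rate for 6101.72 is 18.5%.
6101.72 has an FTA preferential rate, but origin Merius is not Iloria; base rate stands.
The additional-duty order on 6101.72 targets Heson, not Merius; it does not apply.
Duty = £591,704.82 × 18.5% = £109,465.39.
Total = £127,123.50 + £2,673.46 + £109,465.39 = £239,262.35.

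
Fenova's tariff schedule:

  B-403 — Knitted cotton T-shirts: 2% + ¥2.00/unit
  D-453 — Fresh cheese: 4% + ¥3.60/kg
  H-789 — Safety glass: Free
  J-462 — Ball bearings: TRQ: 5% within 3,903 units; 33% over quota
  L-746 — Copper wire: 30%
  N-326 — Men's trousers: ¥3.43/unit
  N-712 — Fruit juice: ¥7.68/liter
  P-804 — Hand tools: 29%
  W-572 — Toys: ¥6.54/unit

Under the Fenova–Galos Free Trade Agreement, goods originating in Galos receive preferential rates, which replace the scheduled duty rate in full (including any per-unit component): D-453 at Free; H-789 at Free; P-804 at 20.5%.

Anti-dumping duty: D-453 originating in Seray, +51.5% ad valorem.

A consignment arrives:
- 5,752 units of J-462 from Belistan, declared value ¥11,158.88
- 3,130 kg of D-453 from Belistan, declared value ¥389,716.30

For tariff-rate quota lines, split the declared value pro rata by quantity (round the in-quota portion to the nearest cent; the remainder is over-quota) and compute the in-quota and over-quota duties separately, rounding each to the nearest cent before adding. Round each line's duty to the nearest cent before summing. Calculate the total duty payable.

Line 1 (J-462, Belistan, 5,752 units, ¥11,158.88):
Code J-462 is under a tariff-rate quota (threshold 3,903 units). In-quota: 3,903 units at 5%; over-quota: 1,849 units at 33%.
Pro-rata value split: in-quota = ¥11,158.88 × 3,903/5,752 = ¥7,571.82; over-quota = ¥11,158.88 − ¥7,571.82 = ¥3,587.06.
In-quota duty = ¥7,571.82 × 5% = ¥378.59. Over-quota duty = ¥3,587.06 × 33% = ¥1,183.73.
Line duty = ¥378.59 + ¥1,183.73 = ¥1,562.32.
Line 2 (D-453, Belistan, 3,130 kg, ¥389,716.30):
Base rate for D-453 is 4% + ¥3.60/kg.
D-453 has an FTA preferential rate, but origin Belistan is not Galos; base rate stands.
The additional-duty order on D-453 targets Seray, not Belistan; it does not apply.
Duty = ¥389,716.30 × 4% + 3,130 × ¥3.60 = ¥26,856.65.
Total = ¥1,562.32 + ¥26,856.65 = ¥28,418.97.

¥28,418.97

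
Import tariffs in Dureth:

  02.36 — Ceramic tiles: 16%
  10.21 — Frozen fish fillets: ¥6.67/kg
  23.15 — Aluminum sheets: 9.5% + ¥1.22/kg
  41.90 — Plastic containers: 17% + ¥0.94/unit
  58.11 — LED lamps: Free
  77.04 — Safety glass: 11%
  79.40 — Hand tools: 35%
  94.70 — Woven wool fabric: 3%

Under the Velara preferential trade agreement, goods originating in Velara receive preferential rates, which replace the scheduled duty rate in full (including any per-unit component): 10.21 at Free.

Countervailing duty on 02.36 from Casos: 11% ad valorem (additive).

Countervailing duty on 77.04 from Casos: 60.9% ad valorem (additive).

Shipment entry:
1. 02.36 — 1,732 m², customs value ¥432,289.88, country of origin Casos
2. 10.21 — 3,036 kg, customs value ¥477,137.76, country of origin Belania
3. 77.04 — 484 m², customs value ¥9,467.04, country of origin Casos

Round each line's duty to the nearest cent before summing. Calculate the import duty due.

Line 1 (02.36, Casos, 1,732 m², ¥432,289.88):
Base rate for 02.36 is 16%.
Additional duty on 02.36 from Casos: +11%. Applied ad valorem rate: 16% + 11% = 27%.
Duty = ¥432,289.88 × 27% = ¥116,718.27.
Line 2 (10.21, Belania, 3,036 kg, ¥477,137.76):
Base rate for 10.21 is ¥6.67/kg.
10.21 has an FTA preferential rate, but origin Belania is not Velara; base rate stands.
Duty = 3,036 × ¥6.67 = ¥20,250.12.
Line 3 (77.04, Casos, 484 m², ¥9,467.04):
Base rate for 77.04 is 11%.
Additional duty on 77.04 from Casos: +60.9%. Applied ad valorem rate: 11% + 60.9% = 71.9%.
Duty = ¥9,467.04 × 71.9% = ¥6,806.80.
Total = ¥116,718.27 + ¥20,250.12 + ¥6,806.80 = ¥143,775.19.

¥143,775.19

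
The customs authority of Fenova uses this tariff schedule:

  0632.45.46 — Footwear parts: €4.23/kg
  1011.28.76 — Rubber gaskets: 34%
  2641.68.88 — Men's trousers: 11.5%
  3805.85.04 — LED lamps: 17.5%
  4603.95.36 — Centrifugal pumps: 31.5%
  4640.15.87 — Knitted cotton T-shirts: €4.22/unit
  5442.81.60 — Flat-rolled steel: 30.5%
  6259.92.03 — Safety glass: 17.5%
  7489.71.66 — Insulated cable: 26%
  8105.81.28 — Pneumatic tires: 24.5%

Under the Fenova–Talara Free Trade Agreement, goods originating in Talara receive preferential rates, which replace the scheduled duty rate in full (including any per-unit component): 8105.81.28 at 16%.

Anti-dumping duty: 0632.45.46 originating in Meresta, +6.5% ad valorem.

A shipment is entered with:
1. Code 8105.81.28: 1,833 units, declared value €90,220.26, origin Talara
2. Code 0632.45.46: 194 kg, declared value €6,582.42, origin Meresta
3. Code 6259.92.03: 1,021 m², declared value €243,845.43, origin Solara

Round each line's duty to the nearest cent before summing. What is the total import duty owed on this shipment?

€58,356.67

Line 1 (8105.81.28, Talara, 1,833 units, €90,220.26):
Base rate for 8105.81.28 is 24.5%.
Origin Talara qualifies under the Fenova–Talara agreement and 8105.81.28 is covered: preferential rate 16% applies instead.
Duty = €90,220.26 × 16% = €14,435.24.
Line 2 (0632.45.46, Meresta, 194 kg, €6,582.42):
Base rate for 0632.45.46 is €4.23/kg.
Additional duty on 0632.45.46 from Meresta: +6.5% ad valorem. Applied ad valorem rate = 6.5%.
Duty = €6,582.42 × 6.5% + 194 × €4.23 = €1,248.48.
Line 3 (6259.92.03, Solara, 1,021 m², €243,845.43):
Base rate for 6259.92.03 is 17.5%.
Duty = €243,845.43 × 17.5% = €42,672.95.
Total = €14,435.24 + €1,248.48 + €42,672.95 = €58,356.67.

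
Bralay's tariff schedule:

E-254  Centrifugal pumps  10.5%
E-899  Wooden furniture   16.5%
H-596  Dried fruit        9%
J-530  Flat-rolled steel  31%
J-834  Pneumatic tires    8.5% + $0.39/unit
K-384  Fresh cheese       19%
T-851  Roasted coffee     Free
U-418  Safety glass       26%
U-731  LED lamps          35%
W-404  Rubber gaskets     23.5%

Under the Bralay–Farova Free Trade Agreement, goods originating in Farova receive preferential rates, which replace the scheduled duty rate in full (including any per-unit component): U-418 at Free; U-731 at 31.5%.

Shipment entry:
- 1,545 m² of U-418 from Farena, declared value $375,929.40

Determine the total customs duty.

Line 1 (U-418, Farena, 1,545 m², $375,929.40):
Base rate for U-418 is 26%.
U-418 has an FTA preferential rate, but origin Farena is not Farova; base rate stands.
Duty = $375,929.40 × 26% = $97,741.64.

$97,741.64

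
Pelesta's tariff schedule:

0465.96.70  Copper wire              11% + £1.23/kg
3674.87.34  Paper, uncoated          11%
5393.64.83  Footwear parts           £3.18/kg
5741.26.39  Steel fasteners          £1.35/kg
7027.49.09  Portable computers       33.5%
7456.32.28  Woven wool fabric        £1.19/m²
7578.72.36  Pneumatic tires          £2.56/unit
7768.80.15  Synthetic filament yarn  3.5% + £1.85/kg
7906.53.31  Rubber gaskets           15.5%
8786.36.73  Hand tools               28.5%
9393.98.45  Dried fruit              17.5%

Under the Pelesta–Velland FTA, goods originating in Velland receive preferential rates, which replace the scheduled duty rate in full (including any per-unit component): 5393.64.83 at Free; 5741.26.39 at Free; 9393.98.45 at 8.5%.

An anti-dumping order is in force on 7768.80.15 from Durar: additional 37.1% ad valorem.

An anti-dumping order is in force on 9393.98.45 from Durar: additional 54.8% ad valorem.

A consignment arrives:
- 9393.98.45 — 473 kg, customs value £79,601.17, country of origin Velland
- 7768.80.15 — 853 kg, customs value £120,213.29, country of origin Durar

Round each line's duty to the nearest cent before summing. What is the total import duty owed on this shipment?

Line 1 (9393.98.45, Velland, 473 kg, £79,601.17):
Base rate for 9393.98.45 is 17.5%.
Origin Velland qualifies under the Pelesta–Velland agreement and 9393.98.45 is covered: preferential rate 8.5% applies instead.
The additional-duty order on 9393.98.45 targets Durar, not Velland; it does not apply.
Duty = £79,601.17 × 8.5% = £6,766.10.
Line 2 (7768.80.15, Durar, 853 kg, £120,213.29):
Base rate for 7768.80.15 is 3.5% + £1.85/kg.
Additional duty on 7768.80.15 from Durar: +37.1%. Applied ad valorem rate: 3.5% + 37.1% = 40.6%.
Duty = £120,213.29 × 40.6% + 853 × £1.85 = £50,384.65.
Total = £6,766.10 + £50,384.65 = £57,150.75.

£57,150.75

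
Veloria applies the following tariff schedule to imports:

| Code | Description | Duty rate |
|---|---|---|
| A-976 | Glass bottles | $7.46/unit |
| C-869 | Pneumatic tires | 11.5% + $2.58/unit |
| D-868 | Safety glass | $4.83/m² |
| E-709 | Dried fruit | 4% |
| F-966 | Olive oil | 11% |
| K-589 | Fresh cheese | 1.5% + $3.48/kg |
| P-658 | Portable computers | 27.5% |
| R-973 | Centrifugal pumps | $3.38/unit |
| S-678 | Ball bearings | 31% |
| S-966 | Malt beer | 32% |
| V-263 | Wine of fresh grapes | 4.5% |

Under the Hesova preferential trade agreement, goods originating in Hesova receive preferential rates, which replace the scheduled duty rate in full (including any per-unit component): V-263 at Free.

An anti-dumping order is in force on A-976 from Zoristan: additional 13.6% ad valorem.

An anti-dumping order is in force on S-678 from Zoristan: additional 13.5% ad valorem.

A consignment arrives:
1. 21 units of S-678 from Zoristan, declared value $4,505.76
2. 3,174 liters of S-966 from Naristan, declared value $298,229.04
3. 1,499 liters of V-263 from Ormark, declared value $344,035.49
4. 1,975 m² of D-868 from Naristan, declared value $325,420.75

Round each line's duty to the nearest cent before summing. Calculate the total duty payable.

Line 1 (S-678, Zoristan, 21 units, $4,505.76):
Base rate for S-678 is 31%.
Additional duty on S-678 from Zoristan: +13.5%. Applied ad valorem rate: 31% + 13.5% = 44.5%.
Duty = $4,505.76 × 44.5% = $2,005.06.
Line 2 (S-966, Naristan, 3,174 liters, $298,229.04):
Base rate for S-966 is 32%.
Duty = $298,229.04 × 32% = $95,433.29.
Line 3 (V-263, Ormark, 1,499 liters, $344,035.49):
Base rate for V-263 is 4.5%.
V-263 has an FTA preferential rate, but origin Ormark is not Hesova; base rate stands.
Duty = $344,035.49 × 4.5% = $15,481.60.
Line 4 (D-868, Naristan, 1,975 m², $325,420.75):
Base rate for D-868 is $4.83/m².
Duty = 1,975 × $4.83 = $9,539.25.
Total = $2,005.06 + $95,433.29 + $15,481.60 + $9,539.25 = $122,459.20.

$122,459.20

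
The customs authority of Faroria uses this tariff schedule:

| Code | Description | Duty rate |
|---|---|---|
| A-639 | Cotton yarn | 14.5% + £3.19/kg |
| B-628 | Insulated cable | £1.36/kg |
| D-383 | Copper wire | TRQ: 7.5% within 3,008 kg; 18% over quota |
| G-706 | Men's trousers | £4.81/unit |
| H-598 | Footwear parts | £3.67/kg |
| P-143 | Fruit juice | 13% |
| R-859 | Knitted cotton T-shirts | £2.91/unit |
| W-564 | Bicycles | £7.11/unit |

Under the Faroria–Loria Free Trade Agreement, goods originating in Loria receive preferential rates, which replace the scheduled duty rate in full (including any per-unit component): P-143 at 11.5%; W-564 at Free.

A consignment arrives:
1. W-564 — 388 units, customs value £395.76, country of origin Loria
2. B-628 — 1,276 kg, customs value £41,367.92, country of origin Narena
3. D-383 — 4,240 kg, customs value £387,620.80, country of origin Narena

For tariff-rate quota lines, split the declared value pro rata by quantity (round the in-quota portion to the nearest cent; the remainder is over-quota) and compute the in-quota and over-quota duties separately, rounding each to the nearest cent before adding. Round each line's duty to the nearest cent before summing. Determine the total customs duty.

£42,633.01

Line 1 (W-564, Loria, 388 units, £395.76):
Base rate for W-564 is £7.11/unit.
Origin Loria qualifies under the Faroria–Loria agreement and W-564 is covered: preferential rate Free applies instead.
Duty = £395.76 × 0% = £0.00.
Line 2 (B-628, Narena, 1,276 kg, £41,367.92):
Base rate for B-628 is £1.36/kg.
Duty = 1,276 × £1.36 = £1,735.36.
Line 3 (D-383, Narena, 4,240 kg, £387,620.80):
Code D-383 is under a tariff-rate quota (threshold 3,008 kg). In-quota: 3,008 kg at 7.5%; over-quota: 1,232 kg at 18%.
Pro-rata value split: in-quota = £387,620.80 × 3,008/4,240 = £274,991.36; over-quota = £387,620.80 − £274,991.36 = £112,629.44.
In-quota duty = £274,991.36 × 7.5% = £20,624.35. Over-quota duty = £112,629.44 × 18% = £20,273.30.
Line duty = £20,624.35 + £20,273.30 = £40,897.65.
Total = £0.00 + £1,735.36 + £40,897.65 = £42,633.01.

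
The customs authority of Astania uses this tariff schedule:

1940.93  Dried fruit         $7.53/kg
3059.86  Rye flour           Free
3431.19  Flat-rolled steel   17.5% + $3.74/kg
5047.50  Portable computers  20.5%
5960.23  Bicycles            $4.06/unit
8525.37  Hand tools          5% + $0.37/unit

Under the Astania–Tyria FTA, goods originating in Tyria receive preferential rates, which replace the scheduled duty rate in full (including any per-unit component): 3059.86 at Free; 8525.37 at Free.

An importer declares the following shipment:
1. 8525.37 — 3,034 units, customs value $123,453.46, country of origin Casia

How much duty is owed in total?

Line 1 (8525.37, Casia, 3,034 units, $123,453.46):
Base rate for 8525.37 is 5% + $0.37/unit.
8525.37 has an FTA preferential rate, but origin Casia is not Tyria; base rate stands.
Duty = $123,453.46 × 5% + 3,034 × $0.37 = $7,295.25.

$7,295.25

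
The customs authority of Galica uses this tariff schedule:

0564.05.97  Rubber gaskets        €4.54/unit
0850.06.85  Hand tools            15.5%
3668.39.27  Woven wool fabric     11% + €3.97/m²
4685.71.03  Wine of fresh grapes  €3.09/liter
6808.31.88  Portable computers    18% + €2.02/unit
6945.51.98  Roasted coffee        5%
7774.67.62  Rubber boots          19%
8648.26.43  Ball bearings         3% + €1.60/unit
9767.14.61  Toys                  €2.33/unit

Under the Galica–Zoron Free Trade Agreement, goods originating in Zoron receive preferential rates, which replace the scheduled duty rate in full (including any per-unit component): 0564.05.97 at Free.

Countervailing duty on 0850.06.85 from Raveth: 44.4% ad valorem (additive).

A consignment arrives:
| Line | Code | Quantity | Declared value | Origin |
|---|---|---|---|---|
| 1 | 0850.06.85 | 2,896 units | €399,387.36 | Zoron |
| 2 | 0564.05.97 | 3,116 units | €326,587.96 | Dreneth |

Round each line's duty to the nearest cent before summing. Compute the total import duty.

Line 1 (0850.06.85, Zoron, 2,896 units, €399,387.36):
Base rate for 0850.06.85 is 15.5%.
Origin Zoron is the FTA partner but 0850.06.85 is not on the preference list; base rate stands.
The additional-duty order on 0850.06.85 targets Raveth, not Zoron; it does not apply.
Duty = €399,387.36 × 15.5% = €61,905.04.
Line 2 (0564.05.97, Dreneth, 3,116 units, €326,587.96):
Base rate for 0564.05.97 is €4.54/unit.
0564.05.97 has an FTA preferential rate, but origin Dreneth is not Zoron; base rate stands.
Duty = 3,116 × €4.54 = €14,146.64.
Total = €61,905.04 + €14,146.64 = €76,051.68.

€76,051.68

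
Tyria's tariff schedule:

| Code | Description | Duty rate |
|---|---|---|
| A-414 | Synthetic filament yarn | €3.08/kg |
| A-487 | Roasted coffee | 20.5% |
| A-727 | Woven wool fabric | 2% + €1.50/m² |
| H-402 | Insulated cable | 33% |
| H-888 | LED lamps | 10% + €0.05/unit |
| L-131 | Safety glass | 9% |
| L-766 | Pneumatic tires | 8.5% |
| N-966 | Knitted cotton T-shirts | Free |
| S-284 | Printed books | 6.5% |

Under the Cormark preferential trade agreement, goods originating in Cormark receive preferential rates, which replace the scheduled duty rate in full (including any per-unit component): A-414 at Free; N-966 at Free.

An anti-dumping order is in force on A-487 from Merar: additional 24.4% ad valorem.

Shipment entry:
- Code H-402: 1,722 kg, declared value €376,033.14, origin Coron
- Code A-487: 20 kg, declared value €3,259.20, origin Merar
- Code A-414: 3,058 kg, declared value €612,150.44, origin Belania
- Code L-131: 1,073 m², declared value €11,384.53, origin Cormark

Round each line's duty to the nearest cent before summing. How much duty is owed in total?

Line 1 (H-402, Coron, 1,722 kg, €376,033.14):
Base rate for H-402 is 33%.
Duty = €376,033.14 × 33% = €124,090.94.
Line 2 (A-487, Merar, 20 kg, €3,259.20):
Base rate for A-487 is 20.5%.
Additional duty on A-487 from Merar: +24.4%. Applied ad valorem rate: 20.5% + 24.4% = 44.9%.
Duty = €3,259.20 × 44.9% = €1,463.38.
Line 3 (A-414, Belania, 3,058 kg, €612,150.44):
Base rate for A-414 is €3.08/kg.
A-414 has an FTA preferential rate, but origin Belania is not Cormark; base rate stands.
Duty = 3,058 × €3.08 = €9,418.64.
Line 4 (L-131, Cormark, 1,073 m², €11,384.53):
Base rate for L-131 is 9%.
Origin Cormark is the FTA partner but L-131 is not on the preference list; base rate stands.
Duty = €11,384.53 × 9% = €1,024.61.
Total = €124,090.94 + €1,463.38 + €9,418.64 + €1,024.61 = €135,997.57.

€135,997.57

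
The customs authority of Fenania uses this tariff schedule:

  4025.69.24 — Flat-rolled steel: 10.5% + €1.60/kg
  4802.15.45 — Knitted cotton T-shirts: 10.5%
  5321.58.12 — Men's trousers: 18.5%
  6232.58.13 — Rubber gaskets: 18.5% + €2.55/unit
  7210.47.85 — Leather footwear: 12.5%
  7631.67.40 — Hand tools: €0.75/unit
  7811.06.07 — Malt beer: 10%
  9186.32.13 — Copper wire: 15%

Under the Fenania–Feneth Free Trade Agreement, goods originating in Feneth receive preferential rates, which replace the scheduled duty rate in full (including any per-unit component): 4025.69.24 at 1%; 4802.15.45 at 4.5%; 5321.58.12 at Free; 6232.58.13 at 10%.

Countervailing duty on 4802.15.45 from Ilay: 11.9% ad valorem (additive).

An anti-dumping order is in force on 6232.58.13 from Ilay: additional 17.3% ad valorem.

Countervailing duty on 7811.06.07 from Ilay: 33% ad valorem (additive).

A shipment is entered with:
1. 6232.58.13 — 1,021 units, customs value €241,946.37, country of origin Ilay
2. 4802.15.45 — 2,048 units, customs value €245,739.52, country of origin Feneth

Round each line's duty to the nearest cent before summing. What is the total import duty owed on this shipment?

€100,278.63

Line 1 (6232.58.13, Ilay, 1,021 units, €241,946.37):
Base rate for 6232.58.13 is 18.5% + €2.55/unit.
6232.58.13 has an FTA preferential rate, but origin Ilay is not Feneth; base rate stands.
Additional duty on 6232.58.13 from Ilay: +17.3%. Applied ad valorem rate: 18.5% + 17.3% = 35.8%.
Duty = €241,946.37 × 35.8% + 1,021 × €2.55 = €89,220.35.
Line 2 (4802.15.45, Feneth, 2,048 units, €245,739.52):
Base rate for 4802.15.45 is 10.5%.
Origin Feneth qualifies under the Fenania–Feneth agreement and 4802.15.45 is covered: preferential rate 4.5% applies instead.
The additional-duty order on 4802.15.45 targets Ilay, not Feneth; it does not apply.
Duty = €245,739.52 × 4.5% = €11,058.28.
Total = €89,220.35 + €11,058.28 = €100,278.63.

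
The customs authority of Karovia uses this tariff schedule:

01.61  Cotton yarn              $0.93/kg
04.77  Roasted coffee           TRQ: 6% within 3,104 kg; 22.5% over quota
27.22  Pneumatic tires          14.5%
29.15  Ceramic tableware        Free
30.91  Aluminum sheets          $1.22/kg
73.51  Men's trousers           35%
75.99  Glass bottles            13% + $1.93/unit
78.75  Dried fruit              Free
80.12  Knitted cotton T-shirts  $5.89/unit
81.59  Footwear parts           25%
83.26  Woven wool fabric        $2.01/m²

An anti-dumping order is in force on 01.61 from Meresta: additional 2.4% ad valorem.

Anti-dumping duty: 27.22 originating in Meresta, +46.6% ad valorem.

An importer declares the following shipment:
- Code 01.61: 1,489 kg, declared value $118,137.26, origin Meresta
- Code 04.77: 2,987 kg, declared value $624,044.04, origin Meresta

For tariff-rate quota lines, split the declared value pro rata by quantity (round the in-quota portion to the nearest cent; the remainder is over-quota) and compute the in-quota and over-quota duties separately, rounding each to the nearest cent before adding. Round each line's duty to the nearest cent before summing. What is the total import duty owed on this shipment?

Line 1 (01.61, Meresta, 1,489 kg, $118,137.26):
Base rate for 01.61 is $0.93/kg.
Additional duty on 01.61 from Meresta: +2.4% ad valorem. Applied ad valorem rate = 2.4%.
Duty = $118,137.26 × 2.4% + 1,489 × $0.93 = $4,220.06.
Line 2 (04.77, Meresta, 2,987 kg, $624,044.04):
Code 04.77 is under a tariff-rate quota (threshold 3,104 kg). Quantity 2,987 kg is within the quota, so the in-quota rate 6% applies to the full value.
Duty = $624,044.04 × 6% = $37,442.64.
Total = $4,220.06 + $37,442.64 = $41,662.70.

$41,662.70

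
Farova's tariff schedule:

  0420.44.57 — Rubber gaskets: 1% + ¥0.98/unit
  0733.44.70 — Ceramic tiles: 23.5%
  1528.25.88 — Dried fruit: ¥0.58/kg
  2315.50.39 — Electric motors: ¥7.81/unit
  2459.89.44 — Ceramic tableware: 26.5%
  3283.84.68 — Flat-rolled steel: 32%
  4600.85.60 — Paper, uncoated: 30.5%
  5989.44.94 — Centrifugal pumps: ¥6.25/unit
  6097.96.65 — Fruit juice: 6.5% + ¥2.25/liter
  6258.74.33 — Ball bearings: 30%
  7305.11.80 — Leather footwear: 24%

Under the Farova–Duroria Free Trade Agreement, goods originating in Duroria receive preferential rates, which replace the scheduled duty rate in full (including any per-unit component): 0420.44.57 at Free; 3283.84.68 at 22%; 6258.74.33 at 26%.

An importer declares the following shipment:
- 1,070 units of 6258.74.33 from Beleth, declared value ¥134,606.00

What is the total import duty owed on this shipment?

¥40,381.80

Line 1 (6258.74.33, Beleth, 1,070 units, ¥134,606.00):
Base rate for 6258.74.33 is 30%.
6258.74.33 has an FTA preferential rate, but origin Beleth is not Duroria; base rate stands.
Duty = ¥134,606.00 × 30% = ¥40,381.80.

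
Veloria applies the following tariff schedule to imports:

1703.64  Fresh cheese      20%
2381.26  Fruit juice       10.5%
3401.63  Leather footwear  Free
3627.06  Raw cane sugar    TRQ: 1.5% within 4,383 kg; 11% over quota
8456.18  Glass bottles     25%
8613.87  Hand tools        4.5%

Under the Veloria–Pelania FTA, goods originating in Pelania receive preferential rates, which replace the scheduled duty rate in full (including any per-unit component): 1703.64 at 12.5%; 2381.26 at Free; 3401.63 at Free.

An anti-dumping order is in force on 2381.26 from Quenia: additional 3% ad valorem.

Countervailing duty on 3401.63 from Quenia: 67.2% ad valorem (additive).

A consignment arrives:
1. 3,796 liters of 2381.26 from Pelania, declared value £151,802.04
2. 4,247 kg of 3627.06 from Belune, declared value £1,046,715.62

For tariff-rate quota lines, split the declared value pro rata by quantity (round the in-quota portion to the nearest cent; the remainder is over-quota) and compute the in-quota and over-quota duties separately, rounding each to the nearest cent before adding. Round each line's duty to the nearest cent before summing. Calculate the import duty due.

£15,700.73

Line 1 (2381.26, Pelania, 3,796 liters, £151,802.04):
Base rate for 2381.26 is 10.5%.
Origin Pelania qualifies under the Veloria–Pelania agreement and 2381.26 is covered: preferential rate Free applies instead.
The additional-duty order on 2381.26 targets Quenia, not Pelania; it does not apply.
Duty = £151,802.04 × 0% = £0.00.
Line 2 (3627.06, Belune, 4,247 kg, £1,046,715.62):
Code 3627.06 is under a tariff-rate quota (threshold 4,383 kg). Quantity 4,247 kg is within the quota, so the in-quota rate 1.5% applies to the full value.
Duty = £1,046,715.62 × 1.5% = £15,700.73.
Total = £0.00 + £15,700.73 = £15,700.73.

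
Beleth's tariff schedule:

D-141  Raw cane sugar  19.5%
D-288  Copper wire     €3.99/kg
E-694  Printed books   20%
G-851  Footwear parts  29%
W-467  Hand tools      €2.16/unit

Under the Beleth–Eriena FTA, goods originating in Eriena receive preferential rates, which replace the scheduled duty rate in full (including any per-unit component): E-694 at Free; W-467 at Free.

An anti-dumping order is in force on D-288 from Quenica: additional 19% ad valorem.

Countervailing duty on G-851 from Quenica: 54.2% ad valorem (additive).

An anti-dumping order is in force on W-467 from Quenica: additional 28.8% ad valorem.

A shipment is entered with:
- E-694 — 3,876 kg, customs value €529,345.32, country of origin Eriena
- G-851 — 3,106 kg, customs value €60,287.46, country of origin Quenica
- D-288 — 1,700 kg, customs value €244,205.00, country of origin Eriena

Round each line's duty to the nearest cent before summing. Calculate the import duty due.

€56,942.17

Line 1 (E-694, Eriena, 3,876 kg, €529,345.32):
Base rate for E-694 is 20%.
Origin Eriena qualifies under the Beleth–Eriena agreement and E-694 is covered: preferential rate Free applies instead.
Duty = €529,345.32 × 0% = €0.00.
Line 2 (G-851, Quenica, 3,106 kg, €60,287.46):
Base rate for G-851 is 29%.
Additional duty on G-851 from Quenica: +54.2%. Applied ad valorem rate: 29% + 54.2% = 83.2%.
Duty = €60,287.46 × 83.2% = €50,159.17.
Line 3 (D-288, Eriena, 1,700 kg, €244,205.00):
Base rate for D-288 is €3.99/kg.
Origin Eriena is the FTA partner but D-288 is not on the preference list; base rate stands.
The additional-duty order on D-288 targets Quenica, not Eriena; it does not apply.
Duty = 1,700 × €3.99 = €6,783.00.
Total = €0.00 + €50,159.17 + €6,783.00 = €56,942.17.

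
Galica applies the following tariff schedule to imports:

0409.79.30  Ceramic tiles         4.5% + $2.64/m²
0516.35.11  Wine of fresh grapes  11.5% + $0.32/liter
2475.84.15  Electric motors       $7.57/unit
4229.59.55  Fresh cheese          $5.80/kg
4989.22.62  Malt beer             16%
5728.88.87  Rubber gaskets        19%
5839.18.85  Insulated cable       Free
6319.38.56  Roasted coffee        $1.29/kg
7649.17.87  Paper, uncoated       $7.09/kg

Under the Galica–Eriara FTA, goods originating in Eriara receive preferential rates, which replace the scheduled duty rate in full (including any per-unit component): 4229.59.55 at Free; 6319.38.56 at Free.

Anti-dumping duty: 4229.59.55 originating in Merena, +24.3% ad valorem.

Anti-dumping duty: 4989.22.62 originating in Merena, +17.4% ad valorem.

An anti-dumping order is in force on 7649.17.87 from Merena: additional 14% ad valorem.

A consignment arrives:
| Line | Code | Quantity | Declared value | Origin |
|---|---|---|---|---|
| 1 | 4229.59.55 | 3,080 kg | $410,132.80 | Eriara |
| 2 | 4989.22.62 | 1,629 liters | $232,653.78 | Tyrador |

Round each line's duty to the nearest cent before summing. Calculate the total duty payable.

$37,224.60

Line 1 (4229.59.55, Eriara, 3,080 kg, $410,132.80):
Base rate for 4229.59.55 is $5.80/kg.
Origin Eriara qualifies under the Galica–Eriara agreement and 4229.59.55 is covered: preferential rate Free applies instead.
The additional-duty order on 4229.59.55 targets Merena, not Eriara; it does not apply.
Duty = $410,132.80 × 0% = $0.00.
Line 2 (4989.22.62, Tyrador, 1,629 liters, $232,653.78):
Base rate for 4989.22.62 is 16%.
The additional-duty order on 4989.22.62 targets Merena, not Tyrador; it does not apply.
Duty = $232,653.78 × 16% = $37,224.60.
Total = $0.00 + $37,224.60 = $37,224.60.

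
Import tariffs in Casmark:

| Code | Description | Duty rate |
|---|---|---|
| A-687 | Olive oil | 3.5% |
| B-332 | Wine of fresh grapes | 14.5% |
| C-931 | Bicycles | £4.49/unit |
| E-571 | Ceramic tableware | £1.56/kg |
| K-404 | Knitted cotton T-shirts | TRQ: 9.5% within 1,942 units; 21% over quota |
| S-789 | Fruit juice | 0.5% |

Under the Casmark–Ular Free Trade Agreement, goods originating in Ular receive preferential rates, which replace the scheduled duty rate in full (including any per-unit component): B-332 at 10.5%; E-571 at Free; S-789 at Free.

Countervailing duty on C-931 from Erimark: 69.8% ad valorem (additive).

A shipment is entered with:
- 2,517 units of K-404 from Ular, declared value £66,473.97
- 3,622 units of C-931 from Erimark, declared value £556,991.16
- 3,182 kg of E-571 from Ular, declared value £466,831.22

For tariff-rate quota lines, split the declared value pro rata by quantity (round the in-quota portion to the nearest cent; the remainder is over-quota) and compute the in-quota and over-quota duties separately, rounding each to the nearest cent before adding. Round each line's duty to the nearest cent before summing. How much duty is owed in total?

Line 1 (K-404, Ular, 2,517 units, £66,473.97):
Code K-404 is under a tariff-rate quota (threshold 1,942 units). In-quota: 1,942 units at 9.5%; over-quota: 575 units at 21%.
Pro-rata value split: in-quota = £66,473.97 × 1,942/2,517 = £51,288.22; over-quota = £66,473.97 − £51,288.22 = £15,185.75.
In-quota duty = £51,288.22 × 9.5% = £4,872.38. Over-quota duty = £15,185.75 × 21% = £3,189.01.
Line duty = £4,872.38 + £3,189.01 = £8,061.39.
Line 2 (C-931, Erimark, 3,622 units, £556,991.16):
Base rate for C-931 is £4.49/unit.
Additional duty on C-931 from Erimark: +69.8% ad valorem. Applied ad valorem rate = 69.8%.
Duty = £556,991.16 × 69.8% + 3,622 × £4.49 = £405,042.61.
Line 3 (E-571, Ular, 3,182 kg, £466,831.22):
Base rate for E-571 is £1.56/kg.
Origin Ular qualifies under the Casmark–Ular agreement and E-571 is covered: preferential rate Free applies instead.
Duty = £466,831.22 × 0% = £0.00.
Total = £8,061.39 + £405,042.61 + £0.00 = £413,104.00.

£413,104.00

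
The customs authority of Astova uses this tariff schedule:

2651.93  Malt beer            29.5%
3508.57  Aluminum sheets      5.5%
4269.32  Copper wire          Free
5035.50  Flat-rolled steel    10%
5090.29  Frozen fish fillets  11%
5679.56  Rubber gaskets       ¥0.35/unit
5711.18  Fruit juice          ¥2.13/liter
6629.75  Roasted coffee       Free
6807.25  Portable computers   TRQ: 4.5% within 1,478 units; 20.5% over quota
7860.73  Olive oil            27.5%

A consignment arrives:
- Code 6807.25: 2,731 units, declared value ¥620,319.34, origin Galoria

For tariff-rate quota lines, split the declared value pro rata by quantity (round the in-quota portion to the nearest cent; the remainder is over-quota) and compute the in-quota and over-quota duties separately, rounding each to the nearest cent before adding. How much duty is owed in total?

¥73,451.40

Line 1 (6807.25, Galoria, 2,731 units, ¥620,319.34):
Code 6807.25 is under a tariff-rate quota (threshold 1,478 units). In-quota: 1,478 units at 4.5%; over-quota: 1,253 units at 20.5%.
Pro-rata value split: in-quota = ¥620,319.34 × 1,478/2,731 = ¥335,712.92; over-quota = ¥620,319.34 − ¥335,712.92 = ¥284,606.42.
In-quota duty = ¥335,712.92 × 4.5% = ¥15,107.08. Over-quota duty = ¥284,606.42 × 20.5% = ¥58,344.32.
Line duty = ¥15,107.08 + ¥58,344.32 = ¥73,451.40.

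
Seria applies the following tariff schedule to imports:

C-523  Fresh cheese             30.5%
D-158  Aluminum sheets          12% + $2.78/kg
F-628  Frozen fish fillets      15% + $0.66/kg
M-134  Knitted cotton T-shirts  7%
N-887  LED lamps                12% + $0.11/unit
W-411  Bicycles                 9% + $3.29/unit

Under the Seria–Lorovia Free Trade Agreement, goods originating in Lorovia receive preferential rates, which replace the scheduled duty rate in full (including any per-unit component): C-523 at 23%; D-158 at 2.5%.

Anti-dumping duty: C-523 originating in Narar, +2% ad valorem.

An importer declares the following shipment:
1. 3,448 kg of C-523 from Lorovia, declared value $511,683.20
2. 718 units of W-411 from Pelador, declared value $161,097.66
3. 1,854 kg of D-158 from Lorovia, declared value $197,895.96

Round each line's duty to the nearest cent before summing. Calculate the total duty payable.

Line 1 (C-523, Lorovia, 3,448 kg, $511,683.20):
Base rate for C-523 is 30.5%.
Origin Lorovia qualifies under the Seria–Lorovia agreement and C-523 is covered: preferential rate 23% applies instead.
The additional-duty order on C-523 targets Narar, not Lorovia; it does not apply.
Duty = $511,683.20 × 23% = $117,687.14.
Line 2 (W-411, Pelador, 718 units, $161,097.66):
Base rate for W-411 is 9% + $3.29/unit.
Duty = $161,097.66 × 9% + 718 × $3.29 = $16,861.01.
Line 3 (D-158, Lorovia, 1,854 kg, $197,895.96):
Base rate for D-158 is 12% + $2.78/kg.
Origin Lorovia qualifies under the Seria–Lorovia agreement and D-158 is covered: preferential rate 2.5% applies instead.
Duty = $197,895.96 × 2.5% = $4,947.40.
Total = $117,687.14 + $16,861.01 + $4,947.40 = $139,495.55.

$139,495.55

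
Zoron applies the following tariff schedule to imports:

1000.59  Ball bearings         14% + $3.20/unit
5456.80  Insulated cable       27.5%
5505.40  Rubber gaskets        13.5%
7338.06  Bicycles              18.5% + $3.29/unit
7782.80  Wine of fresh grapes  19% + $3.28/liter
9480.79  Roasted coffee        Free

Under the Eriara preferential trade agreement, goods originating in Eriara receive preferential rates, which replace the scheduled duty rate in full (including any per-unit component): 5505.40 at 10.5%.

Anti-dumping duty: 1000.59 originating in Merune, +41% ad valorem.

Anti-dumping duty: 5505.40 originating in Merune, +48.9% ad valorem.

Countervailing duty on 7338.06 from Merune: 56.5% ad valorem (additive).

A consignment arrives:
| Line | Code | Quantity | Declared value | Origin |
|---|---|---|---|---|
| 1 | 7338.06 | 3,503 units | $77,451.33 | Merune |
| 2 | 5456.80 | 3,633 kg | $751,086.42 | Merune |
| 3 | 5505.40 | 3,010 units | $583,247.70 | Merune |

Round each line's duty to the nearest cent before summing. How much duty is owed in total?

Line 1 (7338.06, Merune, 3,503 units, $77,451.33):
Base rate for 7338.06 is 18.5% + $3.29/unit.
Additional duty on 7338.06 from Merune: +56.5%. Applied ad valorem rate: 18.5% + 56.5% = 75%.
Duty = $77,451.33 × 75% + 3,503 × $3.29 = $69,613.37.
Line 2 (5456.80, Merune, 3,633 kg, $751,086.42):
Base rate for 5456.80 is 27.5%.
Duty = $751,086.42 × 27.5% = $206,548.77.
Line 3 (5505.40, Merune, 3,010 units, $583,247.70):
Base rate for 5505.40 is 13.5%.
5505.40 has an FTA preferential rate, but origin Merune is not Eriara; base rate stands.
Additional duty on 5505.40 from Merune: +48.9%. Applied ad valorem rate: 13.5% + 48.9% = 62.4%.
Duty = $583,247.70 × 62.4% = $363,946.56.
Total = $69,613.37 + $206,548.77 + $363,946.56 = $640,108.70.

$640,108.70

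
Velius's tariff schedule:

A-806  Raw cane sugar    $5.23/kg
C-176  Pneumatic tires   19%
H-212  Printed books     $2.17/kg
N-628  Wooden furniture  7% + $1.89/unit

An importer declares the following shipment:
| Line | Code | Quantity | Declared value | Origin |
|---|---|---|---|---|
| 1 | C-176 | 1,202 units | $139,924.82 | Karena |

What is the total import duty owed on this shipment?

$26,585.72

Line 1 (C-176, Karena, 1,202 units, $139,924.82):
Base rate for C-176 is 19%.
Duty = $139,924.82 × 19% = $26,585.72.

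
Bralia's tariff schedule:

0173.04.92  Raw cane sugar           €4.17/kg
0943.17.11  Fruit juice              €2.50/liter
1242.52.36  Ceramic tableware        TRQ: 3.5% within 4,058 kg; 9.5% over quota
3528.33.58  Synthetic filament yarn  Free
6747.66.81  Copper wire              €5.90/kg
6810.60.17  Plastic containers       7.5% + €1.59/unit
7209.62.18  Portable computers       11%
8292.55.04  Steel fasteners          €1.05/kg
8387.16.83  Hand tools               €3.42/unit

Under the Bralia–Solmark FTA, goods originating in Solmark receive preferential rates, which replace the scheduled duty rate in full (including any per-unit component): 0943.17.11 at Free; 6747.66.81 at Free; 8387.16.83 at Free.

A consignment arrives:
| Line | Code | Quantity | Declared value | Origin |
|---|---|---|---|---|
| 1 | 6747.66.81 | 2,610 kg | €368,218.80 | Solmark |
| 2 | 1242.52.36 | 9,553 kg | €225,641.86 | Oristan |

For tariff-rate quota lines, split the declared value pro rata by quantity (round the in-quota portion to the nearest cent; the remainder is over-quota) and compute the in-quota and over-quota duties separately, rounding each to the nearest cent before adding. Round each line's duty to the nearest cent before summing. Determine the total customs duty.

Line 1 (6747.66.81, Solmark, 2,610 kg, €368,218.80):
Base rate for 6747.66.81 is €5.90/kg.
Origin Solmark qualifies under the Bralia–Solmark agreement and 6747.66.81 is covered: preferential rate Free applies instead.
Duty = €368,218.80 × 0% = €0.00.
Line 2 (1242.52.36, Oristan, 9,553 kg, €225,641.86):
Code 1242.52.36 is under a tariff-rate quota (threshold 4,058 kg). In-quota: 4,058 kg at 3.5%; over-quota: 5,495 kg at 9.5%.
Pro-rata value split: in-quota = €225,641.86 × 4,058/9,553 = €95,849.96; over-quota = €225,641.86 − €95,849.96 = €129,791.90.
In-quota duty = €95,849.96 × 3.5% = €3,354.75. Over-quota duty = €129,791.90 × 9.5% = €12,330.23.
Line duty = €3,354.75 + €12,330.23 = €15,684.98.
Total = €0.00 + €15,684.98 = €15,684.98.

€15,684.98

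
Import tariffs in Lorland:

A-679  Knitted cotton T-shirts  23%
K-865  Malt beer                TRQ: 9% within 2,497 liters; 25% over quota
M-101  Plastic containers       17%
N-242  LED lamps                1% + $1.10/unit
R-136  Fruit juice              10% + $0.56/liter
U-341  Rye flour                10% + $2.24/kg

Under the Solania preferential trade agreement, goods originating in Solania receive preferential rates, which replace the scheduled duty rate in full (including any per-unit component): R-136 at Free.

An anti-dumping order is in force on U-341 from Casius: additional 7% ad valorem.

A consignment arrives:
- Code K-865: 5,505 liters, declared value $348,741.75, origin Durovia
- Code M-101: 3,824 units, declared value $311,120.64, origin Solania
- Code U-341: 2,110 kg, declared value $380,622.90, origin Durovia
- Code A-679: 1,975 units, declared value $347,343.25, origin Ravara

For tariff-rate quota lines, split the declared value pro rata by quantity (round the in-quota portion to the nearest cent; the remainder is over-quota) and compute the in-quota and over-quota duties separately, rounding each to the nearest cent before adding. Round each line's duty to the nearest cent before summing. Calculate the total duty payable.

Line 1 (K-865, Durovia, 5,505 liters, $348,741.75):
Code K-865 is under a tariff-rate quota (threshold 2,497 liters). In-quota: 2,497 liters at 9%; over-quota: 3,008 liters at 25%.
Pro-rata value split: in-quota = $348,741.75 × 2,497/5,505 = $158,184.95; over-quota = $348,741.75 − $158,184.95 = $190,556.80.
In-quota duty = $158,184.95 × 9% = $14,236.65. Over-quota duty = $190,556.80 × 25% = $47,639.20.
Line duty = $14,236.65 + $47,639.20 = $61,875.85.
Line 2 (M-101, Solania, 3,824 units, $311,120.64):
Base rate for M-101 is 17%.
Origin Solania is the FTA partner but M-101 is not on the preference list; base rate stands.
Duty = $311,120.64 × 17% = $52,890.51.
Line 3 (U-341, Durovia, 2,110 kg, $380,622.90):
Base rate for U-341 is 10% + $2.24/kg.
The additional-duty order on U-341 targets Casius, not Durovia; it does not apply.
Duty = $380,622.90 × 10% + 2,110 × $2.24 = $42,788.69.
Line 4 (A-679, Ravara, 1,975 units, $347,343.25):
Base rate for A-679 is 23%.
Duty = $347,343.25 × 23% = $79,888.95.
Total = $61,875.85 + $52,890.51 + $42,788.69 + $79,888.95 = $237,444.00.

$237,444.00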